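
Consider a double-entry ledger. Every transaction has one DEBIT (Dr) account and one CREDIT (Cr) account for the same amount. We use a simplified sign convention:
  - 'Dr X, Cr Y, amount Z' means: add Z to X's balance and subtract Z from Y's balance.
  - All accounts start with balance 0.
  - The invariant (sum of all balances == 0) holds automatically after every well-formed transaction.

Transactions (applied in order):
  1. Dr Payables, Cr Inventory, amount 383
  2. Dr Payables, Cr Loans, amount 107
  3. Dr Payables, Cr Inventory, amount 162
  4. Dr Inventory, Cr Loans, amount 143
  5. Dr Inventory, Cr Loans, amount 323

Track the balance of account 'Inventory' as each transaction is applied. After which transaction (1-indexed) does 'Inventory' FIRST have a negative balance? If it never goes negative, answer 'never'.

Answer: 1

Derivation:
After txn 1: Inventory=-383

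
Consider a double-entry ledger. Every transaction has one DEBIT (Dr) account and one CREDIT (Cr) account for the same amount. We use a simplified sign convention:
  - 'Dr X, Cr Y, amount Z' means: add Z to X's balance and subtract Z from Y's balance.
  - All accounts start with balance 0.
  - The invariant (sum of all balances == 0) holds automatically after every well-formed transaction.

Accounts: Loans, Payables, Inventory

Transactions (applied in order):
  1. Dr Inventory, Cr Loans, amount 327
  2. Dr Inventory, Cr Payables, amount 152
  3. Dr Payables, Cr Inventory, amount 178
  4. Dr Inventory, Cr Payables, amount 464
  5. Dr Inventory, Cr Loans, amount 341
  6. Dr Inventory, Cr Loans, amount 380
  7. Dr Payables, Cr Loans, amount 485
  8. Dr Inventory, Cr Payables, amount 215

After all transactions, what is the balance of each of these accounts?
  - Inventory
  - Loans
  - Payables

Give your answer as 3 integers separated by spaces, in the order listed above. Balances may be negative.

Answer: 1701 -1533 -168

Derivation:
After txn 1 (Dr Inventory, Cr Loans, amount 327): Inventory=327 Loans=-327
After txn 2 (Dr Inventory, Cr Payables, amount 152): Inventory=479 Loans=-327 Payables=-152
After txn 3 (Dr Payables, Cr Inventory, amount 178): Inventory=301 Loans=-327 Payables=26
After txn 4 (Dr Inventory, Cr Payables, amount 464): Inventory=765 Loans=-327 Payables=-438
After txn 5 (Dr Inventory, Cr Loans, amount 341): Inventory=1106 Loans=-668 Payables=-438
After txn 6 (Dr Inventory, Cr Loans, amount 380): Inventory=1486 Loans=-1048 Payables=-438
After txn 7 (Dr Payables, Cr Loans, amount 485): Inventory=1486 Loans=-1533 Payables=47
After txn 8 (Dr Inventory, Cr Payables, amount 215): Inventory=1701 Loans=-1533 Payables=-168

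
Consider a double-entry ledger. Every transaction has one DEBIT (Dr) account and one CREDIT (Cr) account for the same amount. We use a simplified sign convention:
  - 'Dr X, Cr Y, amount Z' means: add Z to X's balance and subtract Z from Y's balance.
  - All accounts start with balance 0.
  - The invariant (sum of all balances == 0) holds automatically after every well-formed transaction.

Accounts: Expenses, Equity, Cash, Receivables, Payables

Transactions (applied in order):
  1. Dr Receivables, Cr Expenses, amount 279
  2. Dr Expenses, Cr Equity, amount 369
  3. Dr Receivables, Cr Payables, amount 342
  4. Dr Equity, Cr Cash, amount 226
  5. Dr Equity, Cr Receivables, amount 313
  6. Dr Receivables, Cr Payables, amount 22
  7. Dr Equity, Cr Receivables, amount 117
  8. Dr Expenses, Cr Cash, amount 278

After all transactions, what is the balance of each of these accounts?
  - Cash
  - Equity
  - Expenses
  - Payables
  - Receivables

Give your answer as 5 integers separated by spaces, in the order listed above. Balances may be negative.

Answer: -504 287 368 -364 213

Derivation:
After txn 1 (Dr Receivables, Cr Expenses, amount 279): Expenses=-279 Receivables=279
After txn 2 (Dr Expenses, Cr Equity, amount 369): Equity=-369 Expenses=90 Receivables=279
After txn 3 (Dr Receivables, Cr Payables, amount 342): Equity=-369 Expenses=90 Payables=-342 Receivables=621
After txn 4 (Dr Equity, Cr Cash, amount 226): Cash=-226 Equity=-143 Expenses=90 Payables=-342 Receivables=621
After txn 5 (Dr Equity, Cr Receivables, amount 313): Cash=-226 Equity=170 Expenses=90 Payables=-342 Receivables=308
After txn 6 (Dr Receivables, Cr Payables, amount 22): Cash=-226 Equity=170 Expenses=90 Payables=-364 Receivables=330
After txn 7 (Dr Equity, Cr Receivables, amount 117): Cash=-226 Equity=287 Expenses=90 Payables=-364 Receivables=213
After txn 8 (Dr Expenses, Cr Cash, amount 278): Cash=-504 Equity=287 Expenses=368 Payables=-364 Receivables=213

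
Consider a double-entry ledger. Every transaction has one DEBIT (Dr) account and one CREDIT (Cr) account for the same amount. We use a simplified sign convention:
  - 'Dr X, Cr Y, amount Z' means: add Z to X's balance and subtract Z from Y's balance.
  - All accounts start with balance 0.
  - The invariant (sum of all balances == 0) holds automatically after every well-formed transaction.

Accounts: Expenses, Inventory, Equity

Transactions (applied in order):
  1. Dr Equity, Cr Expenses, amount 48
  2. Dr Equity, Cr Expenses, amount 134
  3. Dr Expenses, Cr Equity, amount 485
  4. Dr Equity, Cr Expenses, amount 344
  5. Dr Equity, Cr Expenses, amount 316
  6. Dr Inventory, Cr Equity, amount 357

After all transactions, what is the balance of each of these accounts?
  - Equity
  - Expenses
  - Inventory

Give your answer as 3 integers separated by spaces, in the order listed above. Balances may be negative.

Answer: 0 -357 357

Derivation:
After txn 1 (Dr Equity, Cr Expenses, amount 48): Equity=48 Expenses=-48
After txn 2 (Dr Equity, Cr Expenses, amount 134): Equity=182 Expenses=-182
After txn 3 (Dr Expenses, Cr Equity, amount 485): Equity=-303 Expenses=303
After txn 4 (Dr Equity, Cr Expenses, amount 344): Equity=41 Expenses=-41
After txn 5 (Dr Equity, Cr Expenses, amount 316): Equity=357 Expenses=-357
After txn 6 (Dr Inventory, Cr Equity, amount 357): Equity=0 Expenses=-357 Inventory=357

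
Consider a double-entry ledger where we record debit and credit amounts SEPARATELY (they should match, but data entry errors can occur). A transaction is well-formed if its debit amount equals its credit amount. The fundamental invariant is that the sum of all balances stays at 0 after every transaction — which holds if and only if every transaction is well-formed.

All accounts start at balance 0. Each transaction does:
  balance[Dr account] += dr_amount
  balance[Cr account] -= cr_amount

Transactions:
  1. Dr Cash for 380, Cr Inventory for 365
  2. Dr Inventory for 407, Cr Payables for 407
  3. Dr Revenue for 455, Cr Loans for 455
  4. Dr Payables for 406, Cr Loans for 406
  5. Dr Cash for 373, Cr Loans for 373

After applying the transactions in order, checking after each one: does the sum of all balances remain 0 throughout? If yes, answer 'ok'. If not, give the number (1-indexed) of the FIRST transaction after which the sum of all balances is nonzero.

After txn 1: dr=380 cr=365 sum_balances=15
After txn 2: dr=407 cr=407 sum_balances=15
After txn 3: dr=455 cr=455 sum_balances=15
After txn 4: dr=406 cr=406 sum_balances=15
After txn 5: dr=373 cr=373 sum_balances=15

Answer: 1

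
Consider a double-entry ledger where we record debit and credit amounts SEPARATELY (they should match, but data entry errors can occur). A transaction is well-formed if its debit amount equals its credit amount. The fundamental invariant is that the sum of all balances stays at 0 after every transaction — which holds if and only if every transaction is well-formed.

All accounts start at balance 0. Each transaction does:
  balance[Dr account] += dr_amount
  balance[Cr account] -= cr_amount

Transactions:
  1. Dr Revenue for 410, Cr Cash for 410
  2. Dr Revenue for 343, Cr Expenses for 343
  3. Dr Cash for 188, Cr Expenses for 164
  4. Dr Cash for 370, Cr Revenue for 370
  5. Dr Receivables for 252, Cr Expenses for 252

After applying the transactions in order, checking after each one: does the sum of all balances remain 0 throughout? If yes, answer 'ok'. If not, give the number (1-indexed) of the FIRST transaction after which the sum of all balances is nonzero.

Answer: 3

Derivation:
After txn 1: dr=410 cr=410 sum_balances=0
After txn 2: dr=343 cr=343 sum_balances=0
After txn 3: dr=188 cr=164 sum_balances=24
After txn 4: dr=370 cr=370 sum_balances=24
After txn 5: dr=252 cr=252 sum_balances=24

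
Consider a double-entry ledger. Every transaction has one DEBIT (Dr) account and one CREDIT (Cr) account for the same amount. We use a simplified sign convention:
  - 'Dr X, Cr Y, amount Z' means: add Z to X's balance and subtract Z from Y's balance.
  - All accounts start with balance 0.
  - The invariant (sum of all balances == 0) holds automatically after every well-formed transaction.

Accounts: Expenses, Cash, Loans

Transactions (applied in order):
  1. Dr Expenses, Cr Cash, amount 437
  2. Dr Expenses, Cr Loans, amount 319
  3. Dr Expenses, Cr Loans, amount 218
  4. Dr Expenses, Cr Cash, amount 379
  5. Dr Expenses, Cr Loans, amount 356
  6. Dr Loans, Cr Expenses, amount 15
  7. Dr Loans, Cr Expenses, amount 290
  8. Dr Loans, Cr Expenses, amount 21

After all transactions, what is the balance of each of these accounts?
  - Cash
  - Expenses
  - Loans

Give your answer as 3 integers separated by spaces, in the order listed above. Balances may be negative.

After txn 1 (Dr Expenses, Cr Cash, amount 437): Cash=-437 Expenses=437
After txn 2 (Dr Expenses, Cr Loans, amount 319): Cash=-437 Expenses=756 Loans=-319
After txn 3 (Dr Expenses, Cr Loans, amount 218): Cash=-437 Expenses=974 Loans=-537
After txn 4 (Dr Expenses, Cr Cash, amount 379): Cash=-816 Expenses=1353 Loans=-537
After txn 5 (Dr Expenses, Cr Loans, amount 356): Cash=-816 Expenses=1709 Loans=-893
After txn 6 (Dr Loans, Cr Expenses, amount 15): Cash=-816 Expenses=1694 Loans=-878
After txn 7 (Dr Loans, Cr Expenses, amount 290): Cash=-816 Expenses=1404 Loans=-588
After txn 8 (Dr Loans, Cr Expenses, amount 21): Cash=-816 Expenses=1383 Loans=-567

Answer: -816 1383 -567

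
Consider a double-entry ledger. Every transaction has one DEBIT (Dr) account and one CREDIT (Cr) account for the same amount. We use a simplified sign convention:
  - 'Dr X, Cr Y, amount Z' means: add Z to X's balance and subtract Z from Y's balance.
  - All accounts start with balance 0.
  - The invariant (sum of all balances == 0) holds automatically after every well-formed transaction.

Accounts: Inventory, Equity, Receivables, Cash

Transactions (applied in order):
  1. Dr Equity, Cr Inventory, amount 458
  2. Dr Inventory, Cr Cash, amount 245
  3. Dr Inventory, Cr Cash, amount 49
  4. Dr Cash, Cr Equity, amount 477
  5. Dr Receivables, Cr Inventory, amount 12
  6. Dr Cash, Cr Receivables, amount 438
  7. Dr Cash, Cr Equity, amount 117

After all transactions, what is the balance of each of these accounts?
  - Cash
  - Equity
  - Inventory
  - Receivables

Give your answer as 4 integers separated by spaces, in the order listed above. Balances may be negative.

Answer: 738 -136 -176 -426

Derivation:
After txn 1 (Dr Equity, Cr Inventory, amount 458): Equity=458 Inventory=-458
After txn 2 (Dr Inventory, Cr Cash, amount 245): Cash=-245 Equity=458 Inventory=-213
After txn 3 (Dr Inventory, Cr Cash, amount 49): Cash=-294 Equity=458 Inventory=-164
After txn 4 (Dr Cash, Cr Equity, amount 477): Cash=183 Equity=-19 Inventory=-164
After txn 5 (Dr Receivables, Cr Inventory, amount 12): Cash=183 Equity=-19 Inventory=-176 Receivables=12
After txn 6 (Dr Cash, Cr Receivables, amount 438): Cash=621 Equity=-19 Inventory=-176 Receivables=-426
After txn 7 (Dr Cash, Cr Equity, amount 117): Cash=738 Equity=-136 Inventory=-176 Receivables=-426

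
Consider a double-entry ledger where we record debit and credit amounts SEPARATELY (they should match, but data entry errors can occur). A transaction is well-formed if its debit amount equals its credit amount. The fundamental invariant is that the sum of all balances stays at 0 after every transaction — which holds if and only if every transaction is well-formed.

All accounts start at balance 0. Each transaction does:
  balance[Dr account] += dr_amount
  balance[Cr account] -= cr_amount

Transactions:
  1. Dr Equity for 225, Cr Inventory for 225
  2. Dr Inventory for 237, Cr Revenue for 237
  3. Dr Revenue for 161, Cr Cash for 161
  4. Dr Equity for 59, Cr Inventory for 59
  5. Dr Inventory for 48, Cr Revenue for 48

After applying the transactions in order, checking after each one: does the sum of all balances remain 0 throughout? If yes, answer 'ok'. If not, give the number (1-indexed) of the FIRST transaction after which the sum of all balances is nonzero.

After txn 1: dr=225 cr=225 sum_balances=0
After txn 2: dr=237 cr=237 sum_balances=0
After txn 3: dr=161 cr=161 sum_balances=0
After txn 4: dr=59 cr=59 sum_balances=0
After txn 5: dr=48 cr=48 sum_balances=0

Answer: ok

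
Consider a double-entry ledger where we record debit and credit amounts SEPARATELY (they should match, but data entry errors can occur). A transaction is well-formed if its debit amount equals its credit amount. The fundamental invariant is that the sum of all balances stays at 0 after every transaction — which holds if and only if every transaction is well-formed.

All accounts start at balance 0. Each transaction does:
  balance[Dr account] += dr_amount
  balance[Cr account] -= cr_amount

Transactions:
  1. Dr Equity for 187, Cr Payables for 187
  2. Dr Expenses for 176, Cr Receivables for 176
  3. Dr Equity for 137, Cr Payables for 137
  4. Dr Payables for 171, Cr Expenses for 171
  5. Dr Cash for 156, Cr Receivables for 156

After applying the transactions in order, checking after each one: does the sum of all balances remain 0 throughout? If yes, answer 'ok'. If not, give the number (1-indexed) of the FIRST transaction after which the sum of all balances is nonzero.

Answer: ok

Derivation:
After txn 1: dr=187 cr=187 sum_balances=0
After txn 2: dr=176 cr=176 sum_balances=0
After txn 3: dr=137 cr=137 sum_balances=0
After txn 4: dr=171 cr=171 sum_balances=0
After txn 5: dr=156 cr=156 sum_balances=0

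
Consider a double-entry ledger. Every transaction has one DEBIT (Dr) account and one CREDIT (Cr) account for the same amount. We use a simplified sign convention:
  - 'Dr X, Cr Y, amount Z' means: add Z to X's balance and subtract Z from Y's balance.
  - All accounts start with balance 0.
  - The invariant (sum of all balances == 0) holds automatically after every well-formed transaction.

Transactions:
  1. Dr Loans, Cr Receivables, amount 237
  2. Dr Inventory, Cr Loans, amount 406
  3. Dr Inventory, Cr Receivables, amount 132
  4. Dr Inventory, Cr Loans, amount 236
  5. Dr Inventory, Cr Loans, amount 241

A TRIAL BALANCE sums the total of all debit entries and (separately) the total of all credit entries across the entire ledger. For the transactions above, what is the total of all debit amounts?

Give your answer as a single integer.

Txn 1: debit+=237
Txn 2: debit+=406
Txn 3: debit+=132
Txn 4: debit+=236
Txn 5: debit+=241
Total debits = 1252

Answer: 1252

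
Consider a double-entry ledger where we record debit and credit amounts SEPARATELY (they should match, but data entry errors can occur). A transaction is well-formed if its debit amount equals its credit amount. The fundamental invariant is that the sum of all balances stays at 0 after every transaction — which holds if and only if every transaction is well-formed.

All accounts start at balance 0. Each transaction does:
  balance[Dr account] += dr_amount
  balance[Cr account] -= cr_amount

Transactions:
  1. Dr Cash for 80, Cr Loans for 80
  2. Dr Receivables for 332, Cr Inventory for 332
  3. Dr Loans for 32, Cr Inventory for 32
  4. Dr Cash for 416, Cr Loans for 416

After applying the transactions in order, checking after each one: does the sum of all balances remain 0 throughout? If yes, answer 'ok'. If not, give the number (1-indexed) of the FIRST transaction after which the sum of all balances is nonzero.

After txn 1: dr=80 cr=80 sum_balances=0
After txn 2: dr=332 cr=332 sum_balances=0
After txn 3: dr=32 cr=32 sum_balances=0
After txn 4: dr=416 cr=416 sum_balances=0

Answer: ok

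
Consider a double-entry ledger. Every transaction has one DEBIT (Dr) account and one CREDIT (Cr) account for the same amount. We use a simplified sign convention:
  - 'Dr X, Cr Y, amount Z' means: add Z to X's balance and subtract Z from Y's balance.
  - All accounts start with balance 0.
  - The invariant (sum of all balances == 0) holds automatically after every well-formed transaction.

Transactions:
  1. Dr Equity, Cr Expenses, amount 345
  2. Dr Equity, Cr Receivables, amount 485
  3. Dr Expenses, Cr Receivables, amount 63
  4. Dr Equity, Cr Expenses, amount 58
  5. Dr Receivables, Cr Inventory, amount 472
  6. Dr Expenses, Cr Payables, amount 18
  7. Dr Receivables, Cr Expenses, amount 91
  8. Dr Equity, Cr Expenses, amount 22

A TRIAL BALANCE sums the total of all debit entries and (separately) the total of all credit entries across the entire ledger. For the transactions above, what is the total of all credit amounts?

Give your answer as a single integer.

Answer: 1554

Derivation:
Txn 1: credit+=345
Txn 2: credit+=485
Txn 3: credit+=63
Txn 4: credit+=58
Txn 5: credit+=472
Txn 6: credit+=18
Txn 7: credit+=91
Txn 8: credit+=22
Total credits = 1554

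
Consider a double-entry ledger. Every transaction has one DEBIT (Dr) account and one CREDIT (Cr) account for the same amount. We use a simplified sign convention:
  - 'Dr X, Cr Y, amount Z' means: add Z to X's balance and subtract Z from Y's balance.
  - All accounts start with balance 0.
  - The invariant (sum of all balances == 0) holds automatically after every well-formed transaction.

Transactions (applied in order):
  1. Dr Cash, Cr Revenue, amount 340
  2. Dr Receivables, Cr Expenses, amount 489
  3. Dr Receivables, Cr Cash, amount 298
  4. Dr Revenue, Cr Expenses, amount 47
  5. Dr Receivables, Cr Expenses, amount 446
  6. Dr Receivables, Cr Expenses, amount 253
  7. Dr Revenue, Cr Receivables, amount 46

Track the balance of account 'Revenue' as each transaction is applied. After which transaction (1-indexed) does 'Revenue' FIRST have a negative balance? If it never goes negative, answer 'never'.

After txn 1: Revenue=-340

Answer: 1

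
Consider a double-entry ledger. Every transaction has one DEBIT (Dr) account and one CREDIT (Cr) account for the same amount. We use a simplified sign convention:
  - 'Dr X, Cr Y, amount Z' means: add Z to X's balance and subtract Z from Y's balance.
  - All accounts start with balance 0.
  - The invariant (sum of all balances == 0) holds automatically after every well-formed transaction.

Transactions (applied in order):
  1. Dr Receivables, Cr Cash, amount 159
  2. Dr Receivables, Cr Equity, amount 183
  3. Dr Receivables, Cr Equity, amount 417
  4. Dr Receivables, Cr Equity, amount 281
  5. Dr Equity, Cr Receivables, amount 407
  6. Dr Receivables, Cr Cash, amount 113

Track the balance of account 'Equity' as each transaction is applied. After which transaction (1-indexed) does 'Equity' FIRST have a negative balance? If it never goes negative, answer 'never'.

After txn 1: Equity=0
After txn 2: Equity=-183

Answer: 2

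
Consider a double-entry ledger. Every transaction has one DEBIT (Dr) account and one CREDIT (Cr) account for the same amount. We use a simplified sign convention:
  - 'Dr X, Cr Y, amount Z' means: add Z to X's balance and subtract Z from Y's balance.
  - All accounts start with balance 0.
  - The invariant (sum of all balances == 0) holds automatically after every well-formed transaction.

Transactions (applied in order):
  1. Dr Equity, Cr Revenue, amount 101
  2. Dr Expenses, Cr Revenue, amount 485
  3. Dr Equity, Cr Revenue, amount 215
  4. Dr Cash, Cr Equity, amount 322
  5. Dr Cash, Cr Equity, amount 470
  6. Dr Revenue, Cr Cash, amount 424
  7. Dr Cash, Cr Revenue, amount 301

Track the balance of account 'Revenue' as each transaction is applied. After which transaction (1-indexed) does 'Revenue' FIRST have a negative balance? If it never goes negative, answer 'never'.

Answer: 1

Derivation:
After txn 1: Revenue=-101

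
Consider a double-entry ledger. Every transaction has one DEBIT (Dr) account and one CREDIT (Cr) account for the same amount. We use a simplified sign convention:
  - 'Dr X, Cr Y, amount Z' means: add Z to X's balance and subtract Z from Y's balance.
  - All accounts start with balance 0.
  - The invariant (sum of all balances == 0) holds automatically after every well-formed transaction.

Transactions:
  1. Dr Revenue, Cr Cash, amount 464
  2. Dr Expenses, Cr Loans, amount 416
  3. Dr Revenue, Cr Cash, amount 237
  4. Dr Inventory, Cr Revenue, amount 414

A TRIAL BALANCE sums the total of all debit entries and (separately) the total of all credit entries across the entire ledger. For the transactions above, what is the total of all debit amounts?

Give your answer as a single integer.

Answer: 1531

Derivation:
Txn 1: debit+=464
Txn 2: debit+=416
Txn 3: debit+=237
Txn 4: debit+=414
Total debits = 1531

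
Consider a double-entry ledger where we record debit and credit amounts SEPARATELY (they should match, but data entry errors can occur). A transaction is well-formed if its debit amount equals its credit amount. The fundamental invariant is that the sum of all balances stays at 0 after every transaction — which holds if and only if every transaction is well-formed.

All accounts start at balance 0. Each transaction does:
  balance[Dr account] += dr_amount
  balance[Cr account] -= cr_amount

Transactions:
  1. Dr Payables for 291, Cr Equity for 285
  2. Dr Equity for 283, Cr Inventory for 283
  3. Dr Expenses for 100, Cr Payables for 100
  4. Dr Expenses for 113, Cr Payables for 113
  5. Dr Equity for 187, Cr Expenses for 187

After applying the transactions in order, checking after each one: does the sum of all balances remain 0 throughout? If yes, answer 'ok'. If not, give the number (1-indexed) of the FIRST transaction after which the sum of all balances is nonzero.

After txn 1: dr=291 cr=285 sum_balances=6
After txn 2: dr=283 cr=283 sum_balances=6
After txn 3: dr=100 cr=100 sum_balances=6
After txn 4: dr=113 cr=113 sum_balances=6
After txn 5: dr=187 cr=187 sum_balances=6

Answer: 1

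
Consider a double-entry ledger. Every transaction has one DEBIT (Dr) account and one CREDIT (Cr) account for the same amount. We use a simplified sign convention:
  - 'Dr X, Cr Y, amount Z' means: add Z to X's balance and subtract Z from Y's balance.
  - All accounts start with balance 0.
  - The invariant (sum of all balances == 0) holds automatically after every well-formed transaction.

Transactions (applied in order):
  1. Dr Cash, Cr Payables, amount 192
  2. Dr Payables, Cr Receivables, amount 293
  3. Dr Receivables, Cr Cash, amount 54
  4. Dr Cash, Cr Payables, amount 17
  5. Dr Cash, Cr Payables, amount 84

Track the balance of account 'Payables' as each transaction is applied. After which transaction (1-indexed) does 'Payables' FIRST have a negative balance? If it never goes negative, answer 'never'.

Answer: 1

Derivation:
After txn 1: Payables=-192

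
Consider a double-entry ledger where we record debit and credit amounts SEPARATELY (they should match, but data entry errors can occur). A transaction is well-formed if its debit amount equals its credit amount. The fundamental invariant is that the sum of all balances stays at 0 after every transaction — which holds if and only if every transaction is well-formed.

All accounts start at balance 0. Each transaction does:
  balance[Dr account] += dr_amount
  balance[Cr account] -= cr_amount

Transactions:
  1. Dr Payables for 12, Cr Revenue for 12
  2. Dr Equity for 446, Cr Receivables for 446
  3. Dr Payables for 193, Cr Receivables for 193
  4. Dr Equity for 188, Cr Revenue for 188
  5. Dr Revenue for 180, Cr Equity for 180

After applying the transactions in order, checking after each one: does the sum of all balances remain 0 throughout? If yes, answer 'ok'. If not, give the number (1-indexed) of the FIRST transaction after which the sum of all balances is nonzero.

After txn 1: dr=12 cr=12 sum_balances=0
After txn 2: dr=446 cr=446 sum_balances=0
After txn 3: dr=193 cr=193 sum_balances=0
After txn 4: dr=188 cr=188 sum_balances=0
After txn 5: dr=180 cr=180 sum_balances=0

Answer: ok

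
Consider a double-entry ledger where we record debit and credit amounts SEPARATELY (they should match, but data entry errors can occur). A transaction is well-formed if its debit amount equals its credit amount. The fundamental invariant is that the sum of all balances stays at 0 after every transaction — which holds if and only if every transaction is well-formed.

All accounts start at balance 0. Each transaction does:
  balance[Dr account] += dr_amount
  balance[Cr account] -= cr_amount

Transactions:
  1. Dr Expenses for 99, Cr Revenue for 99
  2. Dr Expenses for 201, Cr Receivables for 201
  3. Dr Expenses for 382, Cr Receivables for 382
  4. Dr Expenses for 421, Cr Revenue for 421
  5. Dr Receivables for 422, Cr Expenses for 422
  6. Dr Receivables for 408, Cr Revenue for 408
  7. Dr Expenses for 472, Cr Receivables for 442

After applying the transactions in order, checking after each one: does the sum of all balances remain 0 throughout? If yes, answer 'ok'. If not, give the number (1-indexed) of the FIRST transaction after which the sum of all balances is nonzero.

After txn 1: dr=99 cr=99 sum_balances=0
After txn 2: dr=201 cr=201 sum_balances=0
After txn 3: dr=382 cr=382 sum_balances=0
After txn 4: dr=421 cr=421 sum_balances=0
After txn 5: dr=422 cr=422 sum_balances=0
After txn 6: dr=408 cr=408 sum_balances=0
After txn 7: dr=472 cr=442 sum_balances=30

Answer: 7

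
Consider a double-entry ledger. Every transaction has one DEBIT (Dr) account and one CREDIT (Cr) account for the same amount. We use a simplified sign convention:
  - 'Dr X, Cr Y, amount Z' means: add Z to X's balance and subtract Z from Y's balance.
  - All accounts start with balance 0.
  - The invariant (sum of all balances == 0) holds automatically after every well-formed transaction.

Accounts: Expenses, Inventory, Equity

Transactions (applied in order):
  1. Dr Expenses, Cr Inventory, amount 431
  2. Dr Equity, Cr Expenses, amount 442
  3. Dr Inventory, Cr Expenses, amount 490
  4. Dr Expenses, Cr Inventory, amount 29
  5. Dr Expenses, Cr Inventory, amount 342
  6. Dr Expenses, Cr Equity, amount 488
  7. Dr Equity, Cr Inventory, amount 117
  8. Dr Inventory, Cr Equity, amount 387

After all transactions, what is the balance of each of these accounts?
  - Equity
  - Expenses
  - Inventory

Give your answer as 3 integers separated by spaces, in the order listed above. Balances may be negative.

Answer: -316 358 -42

Derivation:
After txn 1 (Dr Expenses, Cr Inventory, amount 431): Expenses=431 Inventory=-431
After txn 2 (Dr Equity, Cr Expenses, amount 442): Equity=442 Expenses=-11 Inventory=-431
After txn 3 (Dr Inventory, Cr Expenses, amount 490): Equity=442 Expenses=-501 Inventory=59
After txn 4 (Dr Expenses, Cr Inventory, amount 29): Equity=442 Expenses=-472 Inventory=30
After txn 5 (Dr Expenses, Cr Inventory, amount 342): Equity=442 Expenses=-130 Inventory=-312
After txn 6 (Dr Expenses, Cr Equity, amount 488): Equity=-46 Expenses=358 Inventory=-312
After txn 7 (Dr Equity, Cr Inventory, amount 117): Equity=71 Expenses=358 Inventory=-429
After txn 8 (Dr Inventory, Cr Equity, amount 387): Equity=-316 Expenses=358 Inventory=-42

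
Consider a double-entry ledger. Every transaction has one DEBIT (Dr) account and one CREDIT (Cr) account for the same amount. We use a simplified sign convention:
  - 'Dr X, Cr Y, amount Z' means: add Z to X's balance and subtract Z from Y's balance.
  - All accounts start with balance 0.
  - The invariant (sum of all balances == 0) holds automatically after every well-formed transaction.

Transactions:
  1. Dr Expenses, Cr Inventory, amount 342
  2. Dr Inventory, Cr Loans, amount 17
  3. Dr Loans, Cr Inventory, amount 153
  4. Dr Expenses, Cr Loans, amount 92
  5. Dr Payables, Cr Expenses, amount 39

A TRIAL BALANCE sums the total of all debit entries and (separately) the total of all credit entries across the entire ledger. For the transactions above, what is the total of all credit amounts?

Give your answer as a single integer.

Txn 1: credit+=342
Txn 2: credit+=17
Txn 3: credit+=153
Txn 4: credit+=92
Txn 5: credit+=39
Total credits = 643

Answer: 643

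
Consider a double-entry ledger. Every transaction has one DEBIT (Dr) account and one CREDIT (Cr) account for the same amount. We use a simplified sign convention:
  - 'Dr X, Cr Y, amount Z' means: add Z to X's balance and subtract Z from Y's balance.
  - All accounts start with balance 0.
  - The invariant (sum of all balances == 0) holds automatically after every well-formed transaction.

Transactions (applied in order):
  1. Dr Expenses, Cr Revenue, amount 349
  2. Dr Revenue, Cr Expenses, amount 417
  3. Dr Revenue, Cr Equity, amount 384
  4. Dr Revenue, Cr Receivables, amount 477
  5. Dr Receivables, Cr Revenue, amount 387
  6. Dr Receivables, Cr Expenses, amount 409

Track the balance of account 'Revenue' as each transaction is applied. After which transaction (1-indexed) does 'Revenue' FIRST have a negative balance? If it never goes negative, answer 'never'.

Answer: 1

Derivation:
After txn 1: Revenue=-349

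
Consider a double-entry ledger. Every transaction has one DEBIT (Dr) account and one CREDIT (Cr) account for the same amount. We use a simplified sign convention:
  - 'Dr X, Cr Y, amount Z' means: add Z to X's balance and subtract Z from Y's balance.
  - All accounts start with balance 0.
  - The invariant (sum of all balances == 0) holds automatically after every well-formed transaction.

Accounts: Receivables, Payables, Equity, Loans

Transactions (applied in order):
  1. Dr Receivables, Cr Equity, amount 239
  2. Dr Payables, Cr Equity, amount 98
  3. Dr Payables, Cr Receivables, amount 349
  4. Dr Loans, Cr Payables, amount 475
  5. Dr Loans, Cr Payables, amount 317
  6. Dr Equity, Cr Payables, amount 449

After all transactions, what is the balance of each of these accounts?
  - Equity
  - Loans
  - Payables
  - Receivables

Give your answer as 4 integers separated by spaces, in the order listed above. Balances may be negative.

Answer: 112 792 -794 -110

Derivation:
After txn 1 (Dr Receivables, Cr Equity, amount 239): Equity=-239 Receivables=239
After txn 2 (Dr Payables, Cr Equity, amount 98): Equity=-337 Payables=98 Receivables=239
After txn 3 (Dr Payables, Cr Receivables, amount 349): Equity=-337 Payables=447 Receivables=-110
After txn 4 (Dr Loans, Cr Payables, amount 475): Equity=-337 Loans=475 Payables=-28 Receivables=-110
After txn 5 (Dr Loans, Cr Payables, amount 317): Equity=-337 Loans=792 Payables=-345 Receivables=-110
After txn 6 (Dr Equity, Cr Payables, amount 449): Equity=112 Loans=792 Payables=-794 Receivables=-110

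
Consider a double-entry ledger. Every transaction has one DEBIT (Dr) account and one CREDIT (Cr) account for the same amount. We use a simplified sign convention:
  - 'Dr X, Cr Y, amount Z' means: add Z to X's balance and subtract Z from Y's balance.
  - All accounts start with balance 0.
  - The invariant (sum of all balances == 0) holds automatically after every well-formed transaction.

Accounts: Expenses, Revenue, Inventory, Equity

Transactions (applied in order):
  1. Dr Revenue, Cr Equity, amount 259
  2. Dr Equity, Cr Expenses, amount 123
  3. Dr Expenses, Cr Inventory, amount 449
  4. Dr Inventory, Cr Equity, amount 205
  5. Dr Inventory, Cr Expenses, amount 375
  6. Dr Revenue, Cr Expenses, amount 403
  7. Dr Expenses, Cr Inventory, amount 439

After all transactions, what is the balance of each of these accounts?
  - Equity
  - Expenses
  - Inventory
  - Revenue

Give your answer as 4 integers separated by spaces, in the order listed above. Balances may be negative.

After txn 1 (Dr Revenue, Cr Equity, amount 259): Equity=-259 Revenue=259
After txn 2 (Dr Equity, Cr Expenses, amount 123): Equity=-136 Expenses=-123 Revenue=259
After txn 3 (Dr Expenses, Cr Inventory, amount 449): Equity=-136 Expenses=326 Inventory=-449 Revenue=259
After txn 4 (Dr Inventory, Cr Equity, amount 205): Equity=-341 Expenses=326 Inventory=-244 Revenue=259
After txn 5 (Dr Inventory, Cr Expenses, amount 375): Equity=-341 Expenses=-49 Inventory=131 Revenue=259
After txn 6 (Dr Revenue, Cr Expenses, amount 403): Equity=-341 Expenses=-452 Inventory=131 Revenue=662
After txn 7 (Dr Expenses, Cr Inventory, amount 439): Equity=-341 Expenses=-13 Inventory=-308 Revenue=662

Answer: -341 -13 -308 662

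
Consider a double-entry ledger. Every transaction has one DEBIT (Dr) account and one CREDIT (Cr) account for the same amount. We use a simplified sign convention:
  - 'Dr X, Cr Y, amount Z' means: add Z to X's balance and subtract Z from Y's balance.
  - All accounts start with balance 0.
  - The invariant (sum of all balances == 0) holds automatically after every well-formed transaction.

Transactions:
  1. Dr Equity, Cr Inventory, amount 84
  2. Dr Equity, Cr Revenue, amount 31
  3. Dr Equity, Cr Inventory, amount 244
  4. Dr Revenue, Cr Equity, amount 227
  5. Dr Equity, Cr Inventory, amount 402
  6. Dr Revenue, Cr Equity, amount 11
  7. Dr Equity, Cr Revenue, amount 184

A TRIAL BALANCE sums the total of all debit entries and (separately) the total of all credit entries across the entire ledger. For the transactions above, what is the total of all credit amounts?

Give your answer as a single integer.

Txn 1: credit+=84
Txn 2: credit+=31
Txn 3: credit+=244
Txn 4: credit+=227
Txn 5: credit+=402
Txn 6: credit+=11
Txn 7: credit+=184
Total credits = 1183

Answer: 1183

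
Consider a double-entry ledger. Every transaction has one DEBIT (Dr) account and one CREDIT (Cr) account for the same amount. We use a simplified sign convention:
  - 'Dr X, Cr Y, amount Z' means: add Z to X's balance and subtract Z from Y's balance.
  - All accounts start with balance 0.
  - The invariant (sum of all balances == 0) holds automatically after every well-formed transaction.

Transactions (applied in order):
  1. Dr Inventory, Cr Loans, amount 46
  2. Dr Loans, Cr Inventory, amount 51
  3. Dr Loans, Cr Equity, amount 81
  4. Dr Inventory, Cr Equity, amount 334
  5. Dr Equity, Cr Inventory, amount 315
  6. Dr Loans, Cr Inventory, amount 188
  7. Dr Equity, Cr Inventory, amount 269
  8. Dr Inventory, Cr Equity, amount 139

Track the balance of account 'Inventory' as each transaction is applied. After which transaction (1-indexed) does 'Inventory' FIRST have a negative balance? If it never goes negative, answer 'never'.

After txn 1: Inventory=46
After txn 2: Inventory=-5

Answer: 2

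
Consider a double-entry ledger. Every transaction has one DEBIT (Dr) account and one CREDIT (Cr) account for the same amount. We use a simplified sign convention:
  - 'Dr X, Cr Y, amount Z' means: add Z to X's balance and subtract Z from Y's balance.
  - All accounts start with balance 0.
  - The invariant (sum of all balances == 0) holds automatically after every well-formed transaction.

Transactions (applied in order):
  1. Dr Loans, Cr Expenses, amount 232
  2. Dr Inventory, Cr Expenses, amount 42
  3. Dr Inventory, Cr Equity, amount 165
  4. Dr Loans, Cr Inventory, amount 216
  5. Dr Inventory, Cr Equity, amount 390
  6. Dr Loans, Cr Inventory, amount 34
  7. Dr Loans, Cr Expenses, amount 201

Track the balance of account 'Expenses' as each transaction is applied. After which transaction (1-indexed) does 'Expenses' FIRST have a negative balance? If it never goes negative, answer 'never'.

After txn 1: Expenses=-232

Answer: 1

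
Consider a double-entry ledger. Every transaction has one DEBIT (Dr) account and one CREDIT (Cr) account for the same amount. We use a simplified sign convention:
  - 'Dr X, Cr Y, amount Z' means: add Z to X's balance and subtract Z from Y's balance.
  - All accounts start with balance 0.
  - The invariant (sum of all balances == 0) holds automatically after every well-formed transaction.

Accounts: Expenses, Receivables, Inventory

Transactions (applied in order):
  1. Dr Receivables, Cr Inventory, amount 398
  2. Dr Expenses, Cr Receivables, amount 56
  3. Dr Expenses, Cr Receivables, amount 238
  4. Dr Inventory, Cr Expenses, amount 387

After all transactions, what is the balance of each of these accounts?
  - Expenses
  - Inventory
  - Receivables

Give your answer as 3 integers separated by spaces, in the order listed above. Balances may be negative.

Answer: -93 -11 104

Derivation:
After txn 1 (Dr Receivables, Cr Inventory, amount 398): Inventory=-398 Receivables=398
After txn 2 (Dr Expenses, Cr Receivables, amount 56): Expenses=56 Inventory=-398 Receivables=342
After txn 3 (Dr Expenses, Cr Receivables, amount 238): Expenses=294 Inventory=-398 Receivables=104
After txn 4 (Dr Inventory, Cr Expenses, amount 387): Expenses=-93 Inventory=-11 Receivables=104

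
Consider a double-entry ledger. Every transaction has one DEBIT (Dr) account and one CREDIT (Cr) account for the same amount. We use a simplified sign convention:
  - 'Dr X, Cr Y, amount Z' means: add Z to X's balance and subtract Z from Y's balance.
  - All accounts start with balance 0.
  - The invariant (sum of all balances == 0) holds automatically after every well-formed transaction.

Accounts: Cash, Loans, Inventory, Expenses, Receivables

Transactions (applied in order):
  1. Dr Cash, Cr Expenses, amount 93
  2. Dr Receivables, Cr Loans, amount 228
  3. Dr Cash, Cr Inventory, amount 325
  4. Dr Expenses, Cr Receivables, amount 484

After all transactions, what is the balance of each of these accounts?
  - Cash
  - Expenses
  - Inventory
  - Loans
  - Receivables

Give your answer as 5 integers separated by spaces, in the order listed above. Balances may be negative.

Answer: 418 391 -325 -228 -256

Derivation:
After txn 1 (Dr Cash, Cr Expenses, amount 93): Cash=93 Expenses=-93
After txn 2 (Dr Receivables, Cr Loans, amount 228): Cash=93 Expenses=-93 Loans=-228 Receivables=228
After txn 3 (Dr Cash, Cr Inventory, amount 325): Cash=418 Expenses=-93 Inventory=-325 Loans=-228 Receivables=228
After txn 4 (Dr Expenses, Cr Receivables, amount 484): Cash=418 Expenses=391 Inventory=-325 Loans=-228 Receivables=-256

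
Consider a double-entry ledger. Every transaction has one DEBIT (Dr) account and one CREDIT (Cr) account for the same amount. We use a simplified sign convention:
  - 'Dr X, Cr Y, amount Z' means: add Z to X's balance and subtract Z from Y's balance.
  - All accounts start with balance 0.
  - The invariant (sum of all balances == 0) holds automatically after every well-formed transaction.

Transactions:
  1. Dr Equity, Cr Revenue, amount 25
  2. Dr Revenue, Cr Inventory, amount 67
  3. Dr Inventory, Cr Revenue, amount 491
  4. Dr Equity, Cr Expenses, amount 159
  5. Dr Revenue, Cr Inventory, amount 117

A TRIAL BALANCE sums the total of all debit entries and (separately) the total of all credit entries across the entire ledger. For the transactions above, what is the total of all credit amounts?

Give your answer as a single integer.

Answer: 859

Derivation:
Txn 1: credit+=25
Txn 2: credit+=67
Txn 3: credit+=491
Txn 4: credit+=159
Txn 5: credit+=117
Total credits = 859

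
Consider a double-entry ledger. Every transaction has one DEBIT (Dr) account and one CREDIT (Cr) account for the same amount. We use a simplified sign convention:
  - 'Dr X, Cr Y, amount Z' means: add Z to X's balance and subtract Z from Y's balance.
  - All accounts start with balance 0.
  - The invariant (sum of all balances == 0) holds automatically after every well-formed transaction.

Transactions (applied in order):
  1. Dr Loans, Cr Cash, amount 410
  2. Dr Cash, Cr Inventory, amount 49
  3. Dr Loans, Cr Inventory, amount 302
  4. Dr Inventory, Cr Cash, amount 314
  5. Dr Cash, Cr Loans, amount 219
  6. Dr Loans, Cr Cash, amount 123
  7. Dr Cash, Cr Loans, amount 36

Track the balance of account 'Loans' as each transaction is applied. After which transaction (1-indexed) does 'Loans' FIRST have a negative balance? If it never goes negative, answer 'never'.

After txn 1: Loans=410
After txn 2: Loans=410
After txn 3: Loans=712
After txn 4: Loans=712
After txn 5: Loans=493
After txn 6: Loans=616
After txn 7: Loans=580

Answer: never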